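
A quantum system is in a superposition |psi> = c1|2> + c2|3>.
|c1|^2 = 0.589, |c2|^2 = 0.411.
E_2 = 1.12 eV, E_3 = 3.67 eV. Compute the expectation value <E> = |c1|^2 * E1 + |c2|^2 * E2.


<E> = |c1|^2 * E1 + |c2|^2 * E2
= 0.589 * 1.12 + 0.411 * 3.67
= 0.6597 + 1.5084
= 2.1681 eV

2.1681


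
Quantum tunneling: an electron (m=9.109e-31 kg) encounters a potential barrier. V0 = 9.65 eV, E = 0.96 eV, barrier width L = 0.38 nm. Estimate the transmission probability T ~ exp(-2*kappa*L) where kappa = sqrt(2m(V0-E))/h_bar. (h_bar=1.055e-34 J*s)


V0 - E = 8.69 eV = 1.3921e-18 J
kappa = sqrt(2 * m * (V0-E)) / h_bar
= sqrt(2 * 9.109e-31 * 1.3921e-18) / 1.055e-34
= 1.5095e+10 /m
2*kappa*L = 2 * 1.5095e+10 * 0.38e-9
= 11.4724
T = exp(-11.4724) = 1.041403e-05

1.041403e-05


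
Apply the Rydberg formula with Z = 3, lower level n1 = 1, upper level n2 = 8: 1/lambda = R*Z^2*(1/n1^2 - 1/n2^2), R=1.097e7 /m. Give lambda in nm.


1/lambda = R * Z^2 * (1/n1^2 - 1/n2^2)
= 1.097e7 * 3^2 * (1/1^2 - 1/8^2)
= 1.097e7 * 9 * (1.0 - 0.015625)
= 9.7187e+07 /m
lambda = 1 / 9.7187e+07
= 10.2894 nm

10.2894


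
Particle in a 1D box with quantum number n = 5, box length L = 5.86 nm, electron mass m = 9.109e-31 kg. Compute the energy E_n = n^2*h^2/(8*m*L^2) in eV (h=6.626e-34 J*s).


E = n^2 * h^2 / (8 * m * L^2)
= 5^2 * (6.626e-34)^2 / (8 * 9.109e-31 * (5.86e-9)^2)
= 25 * 4.3904e-67 / (8 * 9.109e-31 * 3.4340e-17)
= 4.3862e-20 J
= 0.2738 eV

0.2738


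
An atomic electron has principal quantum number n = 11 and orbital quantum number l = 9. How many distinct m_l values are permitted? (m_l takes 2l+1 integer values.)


m_l ranges from -l to +l in integer steps
So m_l goes from -9 to +9
Count = 2l + 1 = 2*9 + 1
= 19

19


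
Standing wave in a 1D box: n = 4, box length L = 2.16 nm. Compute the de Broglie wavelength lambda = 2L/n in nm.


lambda = 2L / n
= 2 * 2.16 / 4
= 4.32 / 4
= 1.08 nm

1.08


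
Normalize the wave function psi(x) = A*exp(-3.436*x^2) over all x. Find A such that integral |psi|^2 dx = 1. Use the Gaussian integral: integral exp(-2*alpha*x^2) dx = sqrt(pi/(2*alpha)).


integral |psi|^2 dx = A^2 * sqrt(pi/(2*alpha)) = 1
A^2 = sqrt(2*alpha/pi)
= sqrt(2 * 3.436 / pi)
= 1.478995
A = sqrt(1.478995)
= 1.2161

1.2161


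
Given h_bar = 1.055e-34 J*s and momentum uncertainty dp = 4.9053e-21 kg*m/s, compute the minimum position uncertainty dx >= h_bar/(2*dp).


dx = h_bar / (2 * dp)
= 1.055e-34 / (2 * 4.9053e-21)
= 1.055e-34 / 9.8106e-21
= 1.0754e-14 m

1.0754e-14


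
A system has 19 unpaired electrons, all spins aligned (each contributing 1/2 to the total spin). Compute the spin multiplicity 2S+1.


Total spin S = N * (1/2) = 19 * 0.5 = 9.5
Spin multiplicity = 2S + 1
= 2 * 9.5 + 1
= 20

20


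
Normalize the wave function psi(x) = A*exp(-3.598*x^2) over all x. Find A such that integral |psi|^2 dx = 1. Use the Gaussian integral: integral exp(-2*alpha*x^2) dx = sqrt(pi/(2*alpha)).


integral |psi|^2 dx = A^2 * sqrt(pi/(2*alpha)) = 1
A^2 = sqrt(2*alpha/pi)
= sqrt(2 * 3.598 / pi)
= 1.513459
A = sqrt(1.513459)
= 1.2302

1.2302


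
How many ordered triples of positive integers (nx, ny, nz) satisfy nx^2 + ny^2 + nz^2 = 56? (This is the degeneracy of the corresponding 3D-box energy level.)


Enumerate all (nx, ny, nz) with nx^2 + ny^2 + nz^2 = 56:
(2,4,6)
(2,6,4)
(4,2,6)
(4,6,2)
(6,2,4)
(6,4,2)
Total degeneracy = 6

6


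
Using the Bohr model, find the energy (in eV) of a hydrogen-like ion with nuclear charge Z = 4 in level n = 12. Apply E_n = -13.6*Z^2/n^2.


E_n = -13.6 * Z^2 / n^2
= -13.6 * 4^2 / 12^2
= -13.6 * 16 / 144
= -1.5111 eV

-1.5111


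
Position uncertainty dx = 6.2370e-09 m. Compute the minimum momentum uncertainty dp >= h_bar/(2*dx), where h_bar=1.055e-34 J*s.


dp = h_bar / (2 * dx)
= 1.055e-34 / (2 * 6.2370e-09)
= 1.055e-34 / 1.2474e-08
= 8.4576e-27 kg*m/s

8.4576e-27


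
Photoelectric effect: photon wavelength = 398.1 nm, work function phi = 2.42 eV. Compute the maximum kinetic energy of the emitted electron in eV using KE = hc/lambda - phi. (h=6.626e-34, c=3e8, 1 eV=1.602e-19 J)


E_photon = hc / lambda
= (6.626e-34)(3e8) / (398.1e-9)
= 4.9932e-19 J
= 3.1169 eV
KE = E_photon - phi
= 3.1169 - 2.42
= 0.6969 eV

0.6969


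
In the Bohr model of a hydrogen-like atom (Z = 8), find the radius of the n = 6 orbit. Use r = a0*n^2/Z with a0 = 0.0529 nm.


r = a0 * n^2 / Z
= 0.0529 * 6^2 / 8
= 0.0529 * 36 / 8
= 0.2381 nm

0.2381


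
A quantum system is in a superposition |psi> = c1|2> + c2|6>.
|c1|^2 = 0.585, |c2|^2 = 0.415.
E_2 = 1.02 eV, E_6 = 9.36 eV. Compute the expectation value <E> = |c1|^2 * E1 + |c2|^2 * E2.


<E> = |c1|^2 * E1 + |c2|^2 * E2
= 0.585 * 1.02 + 0.415 * 9.36
= 0.5967 + 3.8844
= 4.4811 eV

4.4811


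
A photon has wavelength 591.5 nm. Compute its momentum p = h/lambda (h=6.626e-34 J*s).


p = h / lambda
= 6.626e-34 / (591.5e-9)
= 6.626e-34 / 5.9150e-07
= 1.1202e-27 kg*m/s

1.1202e-27


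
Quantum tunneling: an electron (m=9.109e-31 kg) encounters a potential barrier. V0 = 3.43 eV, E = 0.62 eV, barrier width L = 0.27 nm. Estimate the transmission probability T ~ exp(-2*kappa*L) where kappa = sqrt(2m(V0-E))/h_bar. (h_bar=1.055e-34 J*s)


V0 - E = 2.81 eV = 4.5016e-19 J
kappa = sqrt(2 * m * (V0-E)) / h_bar
= sqrt(2 * 9.109e-31 * 4.5016e-19) / 1.055e-34
= 8.5839e+09 /m
2*kappa*L = 2 * 8.5839e+09 * 0.27e-9
= 4.6353
T = exp(-4.6353) = 9.703380e-03

9.703380e-03


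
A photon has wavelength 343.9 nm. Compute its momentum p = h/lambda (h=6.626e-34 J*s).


p = h / lambda
= 6.626e-34 / (343.9e-9)
= 6.626e-34 / 3.4390e-07
= 1.9267e-27 kg*m/s

1.9267e-27


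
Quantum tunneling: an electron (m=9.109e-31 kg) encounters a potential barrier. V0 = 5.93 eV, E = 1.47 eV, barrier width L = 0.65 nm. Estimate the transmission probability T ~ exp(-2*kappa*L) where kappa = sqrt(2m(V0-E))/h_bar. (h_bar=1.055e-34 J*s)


V0 - E = 4.46 eV = 7.1449e-19 J
kappa = sqrt(2 * m * (V0-E)) / h_bar
= sqrt(2 * 9.109e-31 * 7.1449e-19) / 1.055e-34
= 1.0814e+10 /m
2*kappa*L = 2 * 1.0814e+10 * 0.65e-9
= 14.0585
T = exp(-14.0585) = 7.842559e-07

7.842559e-07


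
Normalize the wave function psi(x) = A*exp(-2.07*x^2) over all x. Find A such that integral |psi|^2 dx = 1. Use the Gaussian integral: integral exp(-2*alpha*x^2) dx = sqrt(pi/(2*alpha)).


integral |psi|^2 dx = A^2 * sqrt(pi/(2*alpha)) = 1
A^2 = sqrt(2*alpha/pi)
= sqrt(2 * 2.07 / pi)
= 1.147956
A = sqrt(1.147956)
= 1.0714

1.0714


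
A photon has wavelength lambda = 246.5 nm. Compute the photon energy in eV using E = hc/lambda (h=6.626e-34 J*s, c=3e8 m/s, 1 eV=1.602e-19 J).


E = hc / lambda
= (6.626e-34)(3e8) / (246.5e-9)
= 1.9878e-25 / 2.4650e-07
= 8.0641e-19 J
Converting to eV: 8.0641e-19 / 1.602e-19
= 5.0338 eV

5.0338


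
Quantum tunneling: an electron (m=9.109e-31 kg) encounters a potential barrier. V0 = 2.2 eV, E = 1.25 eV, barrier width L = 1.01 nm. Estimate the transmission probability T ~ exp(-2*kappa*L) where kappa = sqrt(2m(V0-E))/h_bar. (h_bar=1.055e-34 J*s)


V0 - E = 0.95 eV = 1.5219e-19 J
kappa = sqrt(2 * m * (V0-E)) / h_bar
= sqrt(2 * 9.109e-31 * 1.5219e-19) / 1.055e-34
= 4.9910e+09 /m
2*kappa*L = 2 * 4.9910e+09 * 1.01e-9
= 10.0819
T = exp(-10.0819) = 4.182993e-05

4.182993e-05


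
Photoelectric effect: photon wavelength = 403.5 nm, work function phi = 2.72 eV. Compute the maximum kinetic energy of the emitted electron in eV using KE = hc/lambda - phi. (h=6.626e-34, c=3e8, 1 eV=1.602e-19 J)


E_photon = hc / lambda
= (6.626e-34)(3e8) / (403.5e-9)
= 4.9264e-19 J
= 3.0752 eV
KE = E_photon - phi
= 3.0752 - 2.72
= 0.3552 eV

0.3552


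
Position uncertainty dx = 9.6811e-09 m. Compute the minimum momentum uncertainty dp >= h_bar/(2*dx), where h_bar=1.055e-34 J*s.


dp = h_bar / (2 * dx)
= 1.055e-34 / (2 * 9.6811e-09)
= 1.055e-34 / 1.9362e-08
= 5.4488e-27 kg*m/s

5.4488e-27


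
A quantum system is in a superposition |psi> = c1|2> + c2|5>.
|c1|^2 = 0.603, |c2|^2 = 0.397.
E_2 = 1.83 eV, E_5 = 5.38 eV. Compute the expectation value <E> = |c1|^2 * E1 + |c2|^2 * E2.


<E> = |c1|^2 * E1 + |c2|^2 * E2
= 0.603 * 1.83 + 0.397 * 5.38
= 1.1035 + 2.1359
= 3.2393 eV

3.2393


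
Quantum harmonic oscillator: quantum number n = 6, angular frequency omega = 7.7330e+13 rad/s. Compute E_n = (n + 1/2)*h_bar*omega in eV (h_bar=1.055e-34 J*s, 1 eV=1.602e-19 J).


E = (n + 1/2) * h_bar * omega
= (6 + 0.5) * 1.055e-34 * 7.7330e+13
= 6.5 * 8.1583e-21
= 5.3029e-20 J
= 0.331 eV

0.331


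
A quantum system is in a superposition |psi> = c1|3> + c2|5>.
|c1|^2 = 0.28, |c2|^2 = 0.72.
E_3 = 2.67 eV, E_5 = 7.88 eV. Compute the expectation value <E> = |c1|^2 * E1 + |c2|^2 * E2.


<E> = |c1|^2 * E1 + |c2|^2 * E2
= 0.28 * 2.67 + 0.72 * 7.88
= 0.7476 + 5.6736
= 6.4212 eV

6.4212


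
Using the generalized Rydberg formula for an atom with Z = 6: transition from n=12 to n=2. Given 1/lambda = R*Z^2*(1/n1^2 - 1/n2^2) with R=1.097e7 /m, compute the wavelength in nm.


1/lambda = R * Z^2 * (1/n1^2 - 1/n2^2)
= 1.097e7 * 6^2 * (1/2^2 - 1/12^2)
= 1.097e7 * 36 * (0.25 - 0.006944)
= 9.5988e+07 /m
lambda = 1 / 9.5988e+07
= 10.418 nm

10.418


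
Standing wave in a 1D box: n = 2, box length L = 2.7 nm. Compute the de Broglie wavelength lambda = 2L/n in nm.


lambda = 2L / n
= 2 * 2.7 / 2
= 5.4 / 2
= 2.7 nm

2.7


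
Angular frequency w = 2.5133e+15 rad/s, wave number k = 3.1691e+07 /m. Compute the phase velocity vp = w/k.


vp = w / k
= 2.5133e+15 / 3.1691e+07
= 7.9306e+07 m/s

7.9306e+07


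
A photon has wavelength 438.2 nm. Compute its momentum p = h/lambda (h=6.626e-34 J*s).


p = h / lambda
= 6.626e-34 / (438.2e-9)
= 6.626e-34 / 4.3820e-07
= 1.5121e-27 kg*m/s

1.5121e-27


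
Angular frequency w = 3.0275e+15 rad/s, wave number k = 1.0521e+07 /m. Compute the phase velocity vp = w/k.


vp = w / k
= 3.0275e+15 / 1.0521e+07
= 2.8776e+08 m/s

2.8776e+08


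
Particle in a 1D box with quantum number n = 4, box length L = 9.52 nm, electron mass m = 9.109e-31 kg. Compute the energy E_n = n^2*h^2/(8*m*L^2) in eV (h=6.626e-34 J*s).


E = n^2 * h^2 / (8 * m * L^2)
= 4^2 * (6.626e-34)^2 / (8 * 9.109e-31 * (9.52e-9)^2)
= 16 * 4.3904e-67 / (8 * 9.109e-31 * 9.0630e-17)
= 1.0636e-20 J
= 0.0664 eV

0.0664


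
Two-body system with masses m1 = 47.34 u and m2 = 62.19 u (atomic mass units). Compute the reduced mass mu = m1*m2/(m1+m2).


mu = m1 * m2 / (m1 + m2)
= 47.34 * 62.19 / (47.34 + 62.19)
= 2944.0746 / 109.53
= 26.8792 u

26.8792


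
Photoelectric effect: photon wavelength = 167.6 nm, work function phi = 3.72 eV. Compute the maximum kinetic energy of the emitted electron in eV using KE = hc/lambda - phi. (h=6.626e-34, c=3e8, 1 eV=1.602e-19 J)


E_photon = hc / lambda
= (6.626e-34)(3e8) / (167.6e-9)
= 1.1860e-18 J
= 7.4035 eV
KE = E_photon - phi
= 7.4035 - 3.72
= 3.6835 eV

3.6835


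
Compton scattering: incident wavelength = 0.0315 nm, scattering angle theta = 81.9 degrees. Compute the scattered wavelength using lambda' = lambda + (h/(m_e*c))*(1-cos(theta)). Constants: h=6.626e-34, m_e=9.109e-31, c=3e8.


Compton wavelength: h/(m_e*c) = 2.4247e-12 m
d_lambda = 2.4247e-12 * (1 - cos(81.9 deg))
= 2.4247e-12 * 0.859099
= 2.0831e-12 m = 0.002083 nm
lambda' = 0.0315 + 0.002083
= 0.033583 nm

0.033583


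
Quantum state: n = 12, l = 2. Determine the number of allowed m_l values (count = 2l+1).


m_l ranges from -l to +l in integer steps
So m_l goes from -2 to +2
Count = 2l + 1 = 2*2 + 1
= 5

5


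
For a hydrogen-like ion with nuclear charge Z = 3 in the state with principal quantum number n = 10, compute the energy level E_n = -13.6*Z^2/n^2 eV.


E_n = -13.6 * Z^2 / n^2
= -13.6 * 3^2 / 10^2
= -13.6 * 9 / 100
= -1.224 eV

-1.224


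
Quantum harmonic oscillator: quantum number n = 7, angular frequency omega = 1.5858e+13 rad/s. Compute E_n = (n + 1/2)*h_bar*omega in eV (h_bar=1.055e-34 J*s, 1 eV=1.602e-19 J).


E = (n + 1/2) * h_bar * omega
= (7 + 0.5) * 1.055e-34 * 1.5858e+13
= 7.5 * 1.6730e-21
= 1.2548e-20 J
= 0.0783 eV

0.0783


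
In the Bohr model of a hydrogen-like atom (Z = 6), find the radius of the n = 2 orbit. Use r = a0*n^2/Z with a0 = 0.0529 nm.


r = a0 * n^2 / Z
= 0.0529 * 2^2 / 6
= 0.0529 * 4 / 6
= 0.0353 nm

0.0353


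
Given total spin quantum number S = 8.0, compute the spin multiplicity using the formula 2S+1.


Spin multiplicity = 2S + 1
= 2 * 8.0 + 1
= 16.0 + 1
= 17

17


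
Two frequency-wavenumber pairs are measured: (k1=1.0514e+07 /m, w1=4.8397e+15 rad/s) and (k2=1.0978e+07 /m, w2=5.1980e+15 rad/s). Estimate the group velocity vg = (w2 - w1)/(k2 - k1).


vg = (w2 - w1) / (k2 - k1)
= (5.1980e+15 - 4.8397e+15) / (1.0978e+07 - 1.0514e+07)
= 3.5830e+14 / 4.6400e+05
= 7.7220e+08 m/s

7.7220e+08


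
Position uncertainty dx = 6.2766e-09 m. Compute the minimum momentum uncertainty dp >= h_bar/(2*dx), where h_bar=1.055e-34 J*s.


dp = h_bar / (2 * dx)
= 1.055e-34 / (2 * 6.2766e-09)
= 1.055e-34 / 1.2553e-08
= 8.4042e-27 kg*m/s

8.4042e-27


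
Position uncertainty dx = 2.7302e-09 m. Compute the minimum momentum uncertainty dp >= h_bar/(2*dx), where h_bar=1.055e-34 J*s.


dp = h_bar / (2 * dx)
= 1.055e-34 / (2 * 2.7302e-09)
= 1.055e-34 / 5.4604e-09
= 1.9321e-26 kg*m/s

1.9321e-26


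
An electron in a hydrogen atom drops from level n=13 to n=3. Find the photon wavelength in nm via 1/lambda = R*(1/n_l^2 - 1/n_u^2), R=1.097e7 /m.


1/lambda = R * (1/n_l^2 - 1/n_u^2)
= 1.097e7 * (1/3^2 - 1/13^2)
= 1.097e7 * (0.111111 - 0.005917)
= 1.097e7 * 0.105194
= 1.1540e+06 /m
lambda = 1 / 1.1540e+06 = 866.5679 nm

866.5679


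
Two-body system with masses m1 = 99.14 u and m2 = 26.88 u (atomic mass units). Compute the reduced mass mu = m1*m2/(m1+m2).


mu = m1 * m2 / (m1 + m2)
= 99.14 * 26.88 / (99.14 + 26.88)
= 2664.8832 / 126.02
= 21.1465 u

21.1465


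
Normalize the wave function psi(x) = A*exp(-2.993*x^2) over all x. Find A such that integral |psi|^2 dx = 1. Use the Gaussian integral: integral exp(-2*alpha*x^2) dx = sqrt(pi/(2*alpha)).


integral |psi|^2 dx = A^2 * sqrt(pi/(2*alpha)) = 1
A^2 = sqrt(2*alpha/pi)
= sqrt(2 * 2.993 / pi)
= 1.380363
A = sqrt(1.380363)
= 1.1749

1.1749


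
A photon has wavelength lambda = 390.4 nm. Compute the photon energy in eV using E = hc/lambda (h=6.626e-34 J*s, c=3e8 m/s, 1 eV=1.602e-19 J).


E = hc / lambda
= (6.626e-34)(3e8) / (390.4e-9)
= 1.9878e-25 / 3.9040e-07
= 5.0917e-19 J
Converting to eV: 5.0917e-19 / 1.602e-19
= 3.1783 eV

3.1783


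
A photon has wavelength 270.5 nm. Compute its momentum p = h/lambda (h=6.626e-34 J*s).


p = h / lambda
= 6.626e-34 / (270.5e-9)
= 6.626e-34 / 2.7050e-07
= 2.4495e-27 kg*m/s

2.4495e-27


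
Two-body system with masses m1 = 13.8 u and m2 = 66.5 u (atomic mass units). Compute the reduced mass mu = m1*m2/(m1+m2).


mu = m1 * m2 / (m1 + m2)
= 13.8 * 66.5 / (13.8 + 66.5)
= 917.7 / 80.3
= 11.4284 u

11.4284


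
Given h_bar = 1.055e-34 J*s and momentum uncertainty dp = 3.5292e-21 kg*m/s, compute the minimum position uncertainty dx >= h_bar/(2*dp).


dx = h_bar / (2 * dp)
= 1.055e-34 / (2 * 3.5292e-21)
= 1.055e-34 / 7.0584e-21
= 1.4947e-14 m

1.4947e-14


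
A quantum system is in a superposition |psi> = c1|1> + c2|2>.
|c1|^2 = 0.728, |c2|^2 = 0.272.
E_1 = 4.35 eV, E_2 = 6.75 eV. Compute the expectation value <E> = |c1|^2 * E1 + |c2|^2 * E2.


<E> = |c1|^2 * E1 + |c2|^2 * E2
= 0.728 * 4.35 + 0.272 * 6.75
= 3.1668 + 1.836
= 5.0028 eV

5.0028


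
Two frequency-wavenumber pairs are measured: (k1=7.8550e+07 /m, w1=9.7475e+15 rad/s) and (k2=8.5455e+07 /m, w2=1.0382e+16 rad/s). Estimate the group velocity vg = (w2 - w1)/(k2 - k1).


vg = (w2 - w1) / (k2 - k1)
= (1.0382e+16 - 9.7475e+15) / (8.5455e+07 - 7.8550e+07)
= 6.3450e+14 / 6.9050e+06
= 9.1890e+07 m/s

9.1890e+07


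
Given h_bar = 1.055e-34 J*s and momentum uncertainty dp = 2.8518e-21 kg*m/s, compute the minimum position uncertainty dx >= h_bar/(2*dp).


dx = h_bar / (2 * dp)
= 1.055e-34 / (2 * 2.8518e-21)
= 1.055e-34 / 5.7036e-21
= 1.8497e-14 m

1.8497e-14


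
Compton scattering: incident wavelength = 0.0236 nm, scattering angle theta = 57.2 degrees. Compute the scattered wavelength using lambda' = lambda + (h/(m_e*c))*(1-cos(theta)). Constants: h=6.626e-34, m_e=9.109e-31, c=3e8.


Compton wavelength: h/(m_e*c) = 2.4247e-12 m
d_lambda = 2.4247e-12 * (1 - cos(57.2 deg))
= 2.4247e-12 * 0.458292
= 1.1112e-12 m = 0.001111 nm
lambda' = 0.0236 + 0.001111
= 0.024711 nm

0.024711


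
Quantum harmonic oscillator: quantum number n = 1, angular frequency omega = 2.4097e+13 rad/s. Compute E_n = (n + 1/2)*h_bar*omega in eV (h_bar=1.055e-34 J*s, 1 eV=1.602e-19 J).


E = (n + 1/2) * h_bar * omega
= (1 + 0.5) * 1.055e-34 * 2.4097e+13
= 1.5 * 2.5422e-21
= 3.8134e-21 J
= 0.0238 eV

0.0238


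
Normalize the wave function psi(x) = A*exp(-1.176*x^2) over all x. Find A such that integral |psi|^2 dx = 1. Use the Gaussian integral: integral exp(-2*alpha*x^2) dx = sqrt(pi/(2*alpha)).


integral |psi|^2 dx = A^2 * sqrt(pi/(2*alpha)) = 1
A^2 = sqrt(2*alpha/pi)
= sqrt(2 * 1.176 / pi)
= 0.865254
A = sqrt(0.865254)
= 0.9302

0.9302


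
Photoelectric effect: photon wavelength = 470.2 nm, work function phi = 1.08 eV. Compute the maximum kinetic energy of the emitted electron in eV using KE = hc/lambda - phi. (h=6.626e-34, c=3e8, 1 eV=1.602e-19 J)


E_photon = hc / lambda
= (6.626e-34)(3e8) / (470.2e-9)
= 4.2276e-19 J
= 2.6389 eV
KE = E_photon - phi
= 2.6389 - 1.08
= 1.5589 eV

1.5589


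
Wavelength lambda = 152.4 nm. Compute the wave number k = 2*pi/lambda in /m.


k = 2 * pi / lambda
= 6.2832 / (152.4e-9)
= 6.2832 / 1.5240e-07
= 4.1228e+07 /m

4.1228e+07


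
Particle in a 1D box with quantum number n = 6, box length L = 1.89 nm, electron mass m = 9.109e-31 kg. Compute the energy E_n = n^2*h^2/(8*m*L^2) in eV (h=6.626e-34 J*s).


E = n^2 * h^2 / (8 * m * L^2)
= 6^2 * (6.626e-34)^2 / (8 * 9.109e-31 * (1.89e-9)^2)
= 36 * 4.3904e-67 / (8 * 9.109e-31 * 3.5721e-18)
= 6.0719e-19 J
= 3.7902 eV

3.7902


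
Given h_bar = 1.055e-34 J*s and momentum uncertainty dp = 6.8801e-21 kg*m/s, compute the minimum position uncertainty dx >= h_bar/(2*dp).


dx = h_bar / (2 * dp)
= 1.055e-34 / (2 * 6.8801e-21)
= 1.055e-34 / 1.3760e-20
= 7.6670e-15 m

7.6670e-15


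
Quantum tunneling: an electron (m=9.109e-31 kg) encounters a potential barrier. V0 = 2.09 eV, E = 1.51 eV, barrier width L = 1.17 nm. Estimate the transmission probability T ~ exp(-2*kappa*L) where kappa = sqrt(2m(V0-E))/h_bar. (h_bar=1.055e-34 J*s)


V0 - E = 0.58 eV = 9.2916e-20 J
kappa = sqrt(2 * m * (V0-E)) / h_bar
= sqrt(2 * 9.109e-31 * 9.2916e-20) / 1.055e-34
= 3.8998e+09 /m
2*kappa*L = 2 * 3.8998e+09 * 1.17e-9
= 9.1255
T = exp(-9.1255) = 1.088490e-04

1.088490e-04


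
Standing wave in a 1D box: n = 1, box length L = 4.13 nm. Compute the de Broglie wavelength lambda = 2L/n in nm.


lambda = 2L / n
= 2 * 4.13 / 1
= 8.26 / 1
= 8.26 nm

8.26


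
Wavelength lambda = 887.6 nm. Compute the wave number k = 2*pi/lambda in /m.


k = 2 * pi / lambda
= 6.2832 / (887.6e-9)
= 6.2832 / 8.8760e-07
= 7.0788e+06 /m

7.0788e+06


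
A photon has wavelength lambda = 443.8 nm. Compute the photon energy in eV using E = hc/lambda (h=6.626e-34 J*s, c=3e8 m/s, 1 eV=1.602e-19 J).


E = hc / lambda
= (6.626e-34)(3e8) / (443.8e-9)
= 1.9878e-25 / 4.4380e-07
= 4.4790e-19 J
Converting to eV: 4.4790e-19 / 1.602e-19
= 2.7959 eV

2.7959


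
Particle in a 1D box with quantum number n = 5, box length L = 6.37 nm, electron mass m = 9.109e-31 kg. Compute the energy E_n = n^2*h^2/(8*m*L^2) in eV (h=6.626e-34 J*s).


E = n^2 * h^2 / (8 * m * L^2)
= 5^2 * (6.626e-34)^2 / (8 * 9.109e-31 * (6.37e-9)^2)
= 25 * 4.3904e-67 / (8 * 9.109e-31 * 4.0577e-17)
= 3.7120e-20 J
= 0.2317 eV

0.2317


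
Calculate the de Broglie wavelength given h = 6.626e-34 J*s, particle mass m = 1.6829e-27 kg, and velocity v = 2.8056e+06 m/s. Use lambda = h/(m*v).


lambda = h / (m * v)
= 6.626e-34 / (1.6829e-27 * 2.8056e+06)
= 6.626e-34 / 4.7215e-21
= 1.4034e-13 m

1.4034e-13


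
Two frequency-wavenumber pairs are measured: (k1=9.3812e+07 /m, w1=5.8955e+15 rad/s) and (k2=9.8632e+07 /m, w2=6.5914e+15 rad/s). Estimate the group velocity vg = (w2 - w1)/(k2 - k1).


vg = (w2 - w1) / (k2 - k1)
= (6.5914e+15 - 5.8955e+15) / (9.8632e+07 - 9.3812e+07)
= 6.9590e+14 / 4.8200e+06
= 1.4438e+08 m/s

1.4438e+08


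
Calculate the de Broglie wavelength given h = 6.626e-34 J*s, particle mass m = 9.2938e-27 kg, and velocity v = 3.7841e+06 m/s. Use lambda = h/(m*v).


lambda = h / (m * v)
= 6.626e-34 / (9.2938e-27 * 3.7841e+06)
= 6.626e-34 / 3.5169e-20
= 1.8841e-14 m

1.8841e-14


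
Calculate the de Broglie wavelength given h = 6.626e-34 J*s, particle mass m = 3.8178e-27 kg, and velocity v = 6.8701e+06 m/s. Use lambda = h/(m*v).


lambda = h / (m * v)
= 6.626e-34 / (3.8178e-27 * 6.8701e+06)
= 6.626e-34 / 2.6229e-20
= 2.5262e-14 m

2.5262e-14


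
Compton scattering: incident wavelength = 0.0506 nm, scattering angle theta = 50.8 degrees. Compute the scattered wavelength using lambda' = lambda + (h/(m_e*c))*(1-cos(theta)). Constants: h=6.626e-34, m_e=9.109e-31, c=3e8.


Compton wavelength: h/(m_e*c) = 2.4247e-12 m
d_lambda = 2.4247e-12 * (1 - cos(50.8 deg))
= 2.4247e-12 * 0.367971
= 8.9222e-13 m = 0.000892 nm
lambda' = 0.0506 + 0.000892
= 0.051492 nm

0.051492


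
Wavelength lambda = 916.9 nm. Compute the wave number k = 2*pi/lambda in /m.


k = 2 * pi / lambda
= 6.2832 / (916.9e-9)
= 6.2832 / 9.1690e-07
= 6.8526e+06 /m

6.8526e+06


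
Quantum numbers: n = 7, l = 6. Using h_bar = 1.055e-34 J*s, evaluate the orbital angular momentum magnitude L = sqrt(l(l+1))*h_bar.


L = sqrt(l*(l+1)) * h_bar
= sqrt(6 * 7) * 1.055e-34
= sqrt(42) * 1.055e-34
= 6.4807 * 1.055e-34
= 6.8372e-34 J*s

6.8372e-34


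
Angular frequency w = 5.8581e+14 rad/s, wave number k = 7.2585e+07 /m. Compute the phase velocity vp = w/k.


vp = w / k
= 5.8581e+14 / 7.2585e+07
= 8.0707e+06 m/s

8.0707e+06


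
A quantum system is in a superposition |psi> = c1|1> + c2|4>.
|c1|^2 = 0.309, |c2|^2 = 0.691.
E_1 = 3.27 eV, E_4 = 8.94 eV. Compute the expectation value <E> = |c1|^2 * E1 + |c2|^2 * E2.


<E> = |c1|^2 * E1 + |c2|^2 * E2
= 0.309 * 3.27 + 0.691 * 8.94
= 1.0104 + 6.1775
= 7.188 eV

7.188


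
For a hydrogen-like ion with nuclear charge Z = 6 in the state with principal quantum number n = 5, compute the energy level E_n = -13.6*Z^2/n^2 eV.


E_n = -13.6 * Z^2 / n^2
= -13.6 * 6^2 / 5^2
= -13.6 * 36 / 25
= -19.584 eV

-19.584


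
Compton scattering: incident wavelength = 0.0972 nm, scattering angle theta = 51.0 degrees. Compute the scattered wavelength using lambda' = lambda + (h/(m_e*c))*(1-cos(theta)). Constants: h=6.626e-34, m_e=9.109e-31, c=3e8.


Compton wavelength: h/(m_e*c) = 2.4247e-12 m
d_lambda = 2.4247e-12 * (1 - cos(51.0 deg))
= 2.4247e-12 * 0.37068
= 8.9879e-13 m = 0.000899 nm
lambda' = 0.0972 + 0.000899
= 0.098099 nm

0.098099


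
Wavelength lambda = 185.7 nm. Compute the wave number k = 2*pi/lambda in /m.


k = 2 * pi / lambda
= 6.2832 / (185.7e-9)
= 6.2832 / 1.8570e-07
= 3.3835e+07 /m

3.3835e+07


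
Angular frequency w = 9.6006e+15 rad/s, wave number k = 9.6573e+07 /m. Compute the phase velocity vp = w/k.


vp = w / k
= 9.6006e+15 / 9.6573e+07
= 9.9413e+07 m/s

9.9413e+07


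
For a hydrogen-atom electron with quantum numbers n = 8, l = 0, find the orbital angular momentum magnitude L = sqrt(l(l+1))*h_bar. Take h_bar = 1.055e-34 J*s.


L = sqrt(l*(l+1)) * h_bar
= sqrt(0 * 1) * 1.055e-34
= sqrt(0) * 1.055e-34
= 0.0 * 1.055e-34
= 0.0000e+00 J*s

0.0000e+00


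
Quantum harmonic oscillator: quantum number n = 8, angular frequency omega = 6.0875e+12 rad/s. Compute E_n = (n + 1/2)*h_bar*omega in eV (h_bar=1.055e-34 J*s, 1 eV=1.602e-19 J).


E = (n + 1/2) * h_bar * omega
= (8 + 0.5) * 1.055e-34 * 6.0875e+12
= 8.5 * 6.4223e-22
= 5.4590e-21 J
= 0.0341 eV

0.0341


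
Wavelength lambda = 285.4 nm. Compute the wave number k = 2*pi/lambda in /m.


k = 2 * pi / lambda
= 6.2832 / (285.4e-9)
= 6.2832 / 2.8540e-07
= 2.2015e+07 /m

2.2015e+07


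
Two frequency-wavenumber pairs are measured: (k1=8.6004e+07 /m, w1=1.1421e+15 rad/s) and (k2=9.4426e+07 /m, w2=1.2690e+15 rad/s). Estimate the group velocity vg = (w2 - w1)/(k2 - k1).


vg = (w2 - w1) / (k2 - k1)
= (1.2690e+15 - 1.1421e+15) / (9.4426e+07 - 8.6004e+07)
= 1.2690e+14 / 8.4220e+06
= 1.5068e+07 m/s

1.5068e+07


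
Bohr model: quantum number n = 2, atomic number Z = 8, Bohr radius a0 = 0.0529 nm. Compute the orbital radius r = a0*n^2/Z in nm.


r = a0 * n^2 / Z
= 0.0529 * 2^2 / 8
= 0.0529 * 4 / 8
= 0.0265 nm

0.0265


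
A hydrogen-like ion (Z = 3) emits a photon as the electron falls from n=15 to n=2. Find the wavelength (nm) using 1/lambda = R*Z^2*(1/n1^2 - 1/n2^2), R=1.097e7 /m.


1/lambda = R * Z^2 * (1/n1^2 - 1/n2^2)
= 1.097e7 * 3^2 * (1/2^2 - 1/15^2)
= 1.097e7 * 9 * (0.25 - 0.004444)
= 2.4244e+07 /m
lambda = 1 / 2.4244e+07
= 41.2478 nm

41.2478


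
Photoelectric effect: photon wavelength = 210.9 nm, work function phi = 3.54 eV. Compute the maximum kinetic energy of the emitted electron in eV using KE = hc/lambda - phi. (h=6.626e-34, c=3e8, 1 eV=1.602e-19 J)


E_photon = hc / lambda
= (6.626e-34)(3e8) / (210.9e-9)
= 9.4253e-19 J
= 5.8835 eV
KE = E_photon - phi
= 5.8835 - 3.54
= 2.3435 eV

2.3435


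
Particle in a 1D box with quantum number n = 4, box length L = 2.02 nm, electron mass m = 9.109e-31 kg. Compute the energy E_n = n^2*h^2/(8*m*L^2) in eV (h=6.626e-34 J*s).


E = n^2 * h^2 / (8 * m * L^2)
= 4^2 * (6.626e-34)^2 / (8 * 9.109e-31 * (2.02e-9)^2)
= 16 * 4.3904e-67 / (8 * 9.109e-31 * 4.0804e-18)
= 2.3624e-19 J
= 1.4747 eV

1.4747


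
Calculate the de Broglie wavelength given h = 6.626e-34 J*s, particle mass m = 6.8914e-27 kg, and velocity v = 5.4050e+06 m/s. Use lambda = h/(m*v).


lambda = h / (m * v)
= 6.626e-34 / (6.8914e-27 * 5.4050e+06)
= 6.626e-34 / 3.7248e-20
= 1.7789e-14 m

1.7789e-14


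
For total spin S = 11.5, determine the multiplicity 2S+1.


Spin multiplicity = 2S + 1
= 2 * 11.5 + 1
= 23.0 + 1
= 24

24


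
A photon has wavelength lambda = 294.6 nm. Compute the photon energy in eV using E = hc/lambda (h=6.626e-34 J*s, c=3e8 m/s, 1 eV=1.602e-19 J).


E = hc / lambda
= (6.626e-34)(3e8) / (294.6e-9)
= 1.9878e-25 / 2.9460e-07
= 6.7475e-19 J
Converting to eV: 6.7475e-19 / 1.602e-19
= 4.2119 eV

4.2119


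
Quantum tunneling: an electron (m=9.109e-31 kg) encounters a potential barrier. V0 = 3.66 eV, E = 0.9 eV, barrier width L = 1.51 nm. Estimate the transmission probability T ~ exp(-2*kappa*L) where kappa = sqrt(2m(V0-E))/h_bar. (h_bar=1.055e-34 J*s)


V0 - E = 2.76 eV = 4.4215e-19 J
kappa = sqrt(2 * m * (V0-E)) / h_bar
= sqrt(2 * 9.109e-31 * 4.4215e-19) / 1.055e-34
= 8.5071e+09 /m
2*kappa*L = 2 * 8.5071e+09 * 1.51e-9
= 25.6916
T = exp(-25.6916) = 6.954939e-12

6.954939e-12


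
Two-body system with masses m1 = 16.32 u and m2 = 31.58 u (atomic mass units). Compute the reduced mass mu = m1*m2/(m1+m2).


mu = m1 * m2 / (m1 + m2)
= 16.32 * 31.58 / (16.32 + 31.58)
= 515.3856 / 47.9
= 10.7596 u

10.7596


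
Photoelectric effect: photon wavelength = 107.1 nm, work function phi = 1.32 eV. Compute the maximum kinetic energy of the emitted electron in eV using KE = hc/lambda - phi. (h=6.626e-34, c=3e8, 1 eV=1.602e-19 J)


E_photon = hc / lambda
= (6.626e-34)(3e8) / (107.1e-9)
= 1.8560e-18 J
= 11.5857 eV
KE = E_photon - phi
= 11.5857 - 1.32
= 10.2657 eV

10.2657


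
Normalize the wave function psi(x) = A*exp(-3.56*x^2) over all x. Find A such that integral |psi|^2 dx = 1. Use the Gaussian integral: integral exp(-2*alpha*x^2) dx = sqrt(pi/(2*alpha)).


integral |psi|^2 dx = A^2 * sqrt(pi/(2*alpha)) = 1
A^2 = sqrt(2*alpha/pi)
= sqrt(2 * 3.56 / pi)
= 1.505446
A = sqrt(1.505446)
= 1.227

1.227


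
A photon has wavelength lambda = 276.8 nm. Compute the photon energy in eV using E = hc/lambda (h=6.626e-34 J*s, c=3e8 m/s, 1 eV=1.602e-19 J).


E = hc / lambda
= (6.626e-34)(3e8) / (276.8e-9)
= 1.9878e-25 / 2.7680e-07
= 7.1814e-19 J
Converting to eV: 7.1814e-19 / 1.602e-19
= 4.4827 eV

4.4827


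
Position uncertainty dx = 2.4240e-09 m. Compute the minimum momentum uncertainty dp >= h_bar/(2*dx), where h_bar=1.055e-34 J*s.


dp = h_bar / (2 * dx)
= 1.055e-34 / (2 * 2.4240e-09)
= 1.055e-34 / 4.8480e-09
= 2.1762e-26 kg*m/s

2.1762e-26


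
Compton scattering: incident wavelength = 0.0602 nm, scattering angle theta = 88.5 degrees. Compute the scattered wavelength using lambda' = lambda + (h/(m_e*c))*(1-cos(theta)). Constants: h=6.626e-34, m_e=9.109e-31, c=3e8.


Compton wavelength: h/(m_e*c) = 2.4247e-12 m
d_lambda = 2.4247e-12 * (1 - cos(88.5 deg))
= 2.4247e-12 * 0.973823
= 2.3612e-12 m = 0.002361 nm
lambda' = 0.0602 + 0.002361
= 0.062561 nm

0.062561


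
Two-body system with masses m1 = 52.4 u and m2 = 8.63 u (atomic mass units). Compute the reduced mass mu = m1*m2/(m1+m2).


mu = m1 * m2 / (m1 + m2)
= 52.4 * 8.63 / (52.4 + 8.63)
= 452.212 / 61.03
= 7.4097 u

7.4097


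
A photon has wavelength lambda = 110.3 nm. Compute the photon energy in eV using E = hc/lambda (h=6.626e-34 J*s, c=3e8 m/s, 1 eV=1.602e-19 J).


E = hc / lambda
= (6.626e-34)(3e8) / (110.3e-9)
= 1.9878e-25 / 1.1030e-07
= 1.8022e-18 J
Converting to eV: 1.8022e-18 / 1.602e-19
= 11.2495 eV

11.2495


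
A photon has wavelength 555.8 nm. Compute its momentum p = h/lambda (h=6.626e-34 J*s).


p = h / lambda
= 6.626e-34 / (555.8e-9)
= 6.626e-34 / 5.5580e-07
= 1.1922e-27 kg*m/s

1.1922e-27


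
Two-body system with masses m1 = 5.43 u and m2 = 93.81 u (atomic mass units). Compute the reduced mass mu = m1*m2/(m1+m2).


mu = m1 * m2 / (m1 + m2)
= 5.43 * 93.81 / (5.43 + 93.81)
= 509.3883 / 99.24
= 5.1329 u

5.1329


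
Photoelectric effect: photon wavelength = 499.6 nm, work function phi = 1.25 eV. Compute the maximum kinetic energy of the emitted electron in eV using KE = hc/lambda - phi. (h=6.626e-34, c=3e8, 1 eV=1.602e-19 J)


E_photon = hc / lambda
= (6.626e-34)(3e8) / (499.6e-9)
= 3.9788e-19 J
= 2.4836 eV
KE = E_photon - phi
= 2.4836 - 1.25
= 1.2336 eV

1.2336


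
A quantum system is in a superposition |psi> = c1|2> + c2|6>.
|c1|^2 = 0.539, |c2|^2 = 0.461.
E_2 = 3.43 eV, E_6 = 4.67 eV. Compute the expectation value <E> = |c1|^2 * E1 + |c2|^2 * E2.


<E> = |c1|^2 * E1 + |c2|^2 * E2
= 0.539 * 3.43 + 0.461 * 4.67
= 1.8488 + 2.1529
= 4.0016 eV

4.0016


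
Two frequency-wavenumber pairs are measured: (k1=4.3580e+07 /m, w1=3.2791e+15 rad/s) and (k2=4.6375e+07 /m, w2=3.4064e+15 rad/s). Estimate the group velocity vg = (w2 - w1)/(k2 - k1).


vg = (w2 - w1) / (k2 - k1)
= (3.4064e+15 - 3.2791e+15) / (4.6375e+07 - 4.3580e+07)
= 1.2730e+14 / 2.7950e+06
= 4.5546e+07 m/s

4.5546e+07


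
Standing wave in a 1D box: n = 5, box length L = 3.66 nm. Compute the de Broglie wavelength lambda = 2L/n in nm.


lambda = 2L / n
= 2 * 3.66 / 5
= 7.32 / 5
= 1.464 nm

1.464


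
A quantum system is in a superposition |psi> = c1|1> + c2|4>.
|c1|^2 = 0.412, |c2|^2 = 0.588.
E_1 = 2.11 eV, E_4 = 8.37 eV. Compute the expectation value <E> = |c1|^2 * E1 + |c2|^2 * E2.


<E> = |c1|^2 * E1 + |c2|^2 * E2
= 0.412 * 2.11 + 0.588 * 8.37
= 0.8693 + 4.9216
= 5.7909 eV

5.7909


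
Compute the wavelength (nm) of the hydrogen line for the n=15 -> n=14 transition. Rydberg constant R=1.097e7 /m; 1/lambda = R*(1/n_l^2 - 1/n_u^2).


1/lambda = R * (1/n_l^2 - 1/n_u^2)
= 1.097e7 * (1/14^2 - 1/15^2)
= 1.097e7 * (0.005102 - 0.004444)
= 1.097e7 * 0.000658
= 7.2138e+03 /m
lambda = 1 / 7.2138e+03 = 138622.5757 nm

138622.5757


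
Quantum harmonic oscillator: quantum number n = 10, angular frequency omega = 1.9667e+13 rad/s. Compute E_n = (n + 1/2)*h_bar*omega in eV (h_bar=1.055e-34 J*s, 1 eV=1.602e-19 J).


E = (n + 1/2) * h_bar * omega
= (10 + 0.5) * 1.055e-34 * 1.9667e+13
= 10.5 * 2.0749e-21
= 2.1786e-20 J
= 0.136 eV

0.136


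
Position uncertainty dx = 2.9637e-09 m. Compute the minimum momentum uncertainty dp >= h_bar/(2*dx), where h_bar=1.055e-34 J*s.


dp = h_bar / (2 * dx)
= 1.055e-34 / (2 * 2.9637e-09)
= 1.055e-34 / 5.9274e-09
= 1.7799e-26 kg*m/s

1.7799e-26


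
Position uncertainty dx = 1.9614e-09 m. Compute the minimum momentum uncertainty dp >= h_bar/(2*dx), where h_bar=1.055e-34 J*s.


dp = h_bar / (2 * dx)
= 1.055e-34 / (2 * 1.9614e-09)
= 1.055e-34 / 3.9228e-09
= 2.6894e-26 kg*m/s

2.6894e-26


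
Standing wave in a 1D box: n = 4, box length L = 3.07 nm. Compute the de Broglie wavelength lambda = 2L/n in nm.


lambda = 2L / n
= 2 * 3.07 / 4
= 6.14 / 4
= 1.535 nm

1.535


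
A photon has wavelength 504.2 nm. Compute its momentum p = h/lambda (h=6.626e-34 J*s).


p = h / lambda
= 6.626e-34 / (504.2e-9)
= 6.626e-34 / 5.0420e-07
= 1.3142e-27 kg*m/s

1.3142e-27


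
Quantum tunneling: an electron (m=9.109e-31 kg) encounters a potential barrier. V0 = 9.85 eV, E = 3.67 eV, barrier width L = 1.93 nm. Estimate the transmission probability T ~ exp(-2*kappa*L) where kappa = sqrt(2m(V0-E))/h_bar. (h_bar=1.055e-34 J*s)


V0 - E = 6.18 eV = 9.9004e-19 J
kappa = sqrt(2 * m * (V0-E)) / h_bar
= sqrt(2 * 9.109e-31 * 9.9004e-19) / 1.055e-34
= 1.2730e+10 /m
2*kappa*L = 2 * 1.2730e+10 * 1.93e-9
= 49.1372
T = exp(-49.1372) = 4.570580e-22

4.570580e-22


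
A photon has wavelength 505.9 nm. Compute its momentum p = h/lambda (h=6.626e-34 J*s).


p = h / lambda
= 6.626e-34 / (505.9e-9)
= 6.626e-34 / 5.0590e-07
= 1.3097e-27 kg*m/s

1.3097e-27


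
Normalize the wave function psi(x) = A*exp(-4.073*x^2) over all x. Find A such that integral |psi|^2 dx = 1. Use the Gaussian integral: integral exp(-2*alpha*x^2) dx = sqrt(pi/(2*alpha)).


integral |psi|^2 dx = A^2 * sqrt(pi/(2*alpha)) = 1
A^2 = sqrt(2*alpha/pi)
= sqrt(2 * 4.073 / pi)
= 1.610265
A = sqrt(1.610265)
= 1.269

1.269


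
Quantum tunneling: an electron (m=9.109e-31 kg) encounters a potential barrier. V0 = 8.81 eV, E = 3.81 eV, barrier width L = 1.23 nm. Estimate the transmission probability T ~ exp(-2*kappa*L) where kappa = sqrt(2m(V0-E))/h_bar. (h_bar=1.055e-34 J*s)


V0 - E = 5.0 eV = 8.0100e-19 J
kappa = sqrt(2 * m * (V0-E)) / h_bar
= sqrt(2 * 9.109e-31 * 8.0100e-19) / 1.055e-34
= 1.1450e+10 /m
2*kappa*L = 2 * 1.1450e+10 * 1.23e-9
= 28.1676
T = exp(-28.1676) = 5.847677e-13

5.847677e-13


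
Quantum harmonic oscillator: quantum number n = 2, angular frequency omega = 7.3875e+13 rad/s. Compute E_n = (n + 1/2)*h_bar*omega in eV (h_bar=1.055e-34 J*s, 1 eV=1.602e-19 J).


E = (n + 1/2) * h_bar * omega
= (2 + 0.5) * 1.055e-34 * 7.3875e+13
= 2.5 * 7.7938e-21
= 1.9485e-20 J
= 0.1216 eV

0.1216


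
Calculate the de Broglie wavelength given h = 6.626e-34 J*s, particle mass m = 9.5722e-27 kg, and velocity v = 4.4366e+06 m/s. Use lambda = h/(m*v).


lambda = h / (m * v)
= 6.626e-34 / (9.5722e-27 * 4.4366e+06)
= 6.626e-34 / 4.2468e-20
= 1.5602e-14 m

1.5602e-14


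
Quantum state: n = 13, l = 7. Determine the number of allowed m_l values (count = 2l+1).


m_l ranges from -l to +l in integer steps
So m_l goes from -7 to +7
Count = 2l + 1 = 2*7 + 1
= 15

15


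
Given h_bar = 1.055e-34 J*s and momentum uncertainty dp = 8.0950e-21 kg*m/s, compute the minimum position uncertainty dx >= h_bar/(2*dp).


dx = h_bar / (2 * dp)
= 1.055e-34 / (2 * 8.0950e-21)
= 1.055e-34 / 1.6190e-20
= 6.5164e-15 m

6.5164e-15


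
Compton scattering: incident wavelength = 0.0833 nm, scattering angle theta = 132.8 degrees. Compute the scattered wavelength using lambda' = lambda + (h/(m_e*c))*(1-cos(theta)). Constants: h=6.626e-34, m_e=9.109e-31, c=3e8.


Compton wavelength: h/(m_e*c) = 2.4247e-12 m
d_lambda = 2.4247e-12 * (1 - cos(132.8 deg))
= 2.4247e-12 * 1.679441
= 4.0722e-12 m = 0.004072 nm
lambda' = 0.0833 + 0.004072
= 0.087372 nm

0.087372


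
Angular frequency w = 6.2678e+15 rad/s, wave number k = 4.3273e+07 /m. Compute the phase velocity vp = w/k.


vp = w / k
= 6.2678e+15 / 4.3273e+07
= 1.4484e+08 m/s

1.4484e+08


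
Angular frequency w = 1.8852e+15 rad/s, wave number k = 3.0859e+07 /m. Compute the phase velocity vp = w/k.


vp = w / k
= 1.8852e+15 / 3.0859e+07
= 6.1091e+07 m/s

6.1091e+07


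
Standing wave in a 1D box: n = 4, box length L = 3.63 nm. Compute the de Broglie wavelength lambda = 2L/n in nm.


lambda = 2L / n
= 2 * 3.63 / 4
= 7.26 / 4
= 1.815 nm

1.815


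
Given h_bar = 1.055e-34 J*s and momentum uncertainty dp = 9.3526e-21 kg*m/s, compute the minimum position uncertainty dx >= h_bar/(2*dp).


dx = h_bar / (2 * dp)
= 1.055e-34 / (2 * 9.3526e-21)
= 1.055e-34 / 1.8705e-20
= 5.6401e-15 m

5.6401e-15


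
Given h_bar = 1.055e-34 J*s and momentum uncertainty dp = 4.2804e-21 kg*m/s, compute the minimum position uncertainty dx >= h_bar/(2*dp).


dx = h_bar / (2 * dp)
= 1.055e-34 / (2 * 4.2804e-21)
= 1.055e-34 / 8.5608e-21
= 1.2324e-14 m

1.2324e-14


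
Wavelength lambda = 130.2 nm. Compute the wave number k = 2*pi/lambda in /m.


k = 2 * pi / lambda
= 6.2832 / (130.2e-9)
= 6.2832 / 1.3020e-07
= 4.8258e+07 /m

4.8258e+07


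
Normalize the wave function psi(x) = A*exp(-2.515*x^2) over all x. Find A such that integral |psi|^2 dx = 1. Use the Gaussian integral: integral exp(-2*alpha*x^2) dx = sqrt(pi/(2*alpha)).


integral |psi|^2 dx = A^2 * sqrt(pi/(2*alpha)) = 1
A^2 = sqrt(2*alpha/pi)
= sqrt(2 * 2.515 / pi)
= 1.265345
A = sqrt(1.265345)
= 1.1249

1.1249


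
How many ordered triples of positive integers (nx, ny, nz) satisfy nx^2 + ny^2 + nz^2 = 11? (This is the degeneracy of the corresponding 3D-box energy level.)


Enumerate all (nx, ny, nz) with nx^2 + ny^2 + nz^2 = 11:
(1,1,3)
(1,3,1)
(3,1,1)
Total degeneracy = 3

3


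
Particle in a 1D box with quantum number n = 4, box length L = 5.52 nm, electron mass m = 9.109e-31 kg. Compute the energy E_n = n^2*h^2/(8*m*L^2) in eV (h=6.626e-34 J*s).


E = n^2 * h^2 / (8 * m * L^2)
= 4^2 * (6.626e-34)^2 / (8 * 9.109e-31 * (5.52e-9)^2)
= 16 * 4.3904e-67 / (8 * 9.109e-31 * 3.0470e-17)
= 3.1636e-20 J
= 0.1975 eV

0.1975


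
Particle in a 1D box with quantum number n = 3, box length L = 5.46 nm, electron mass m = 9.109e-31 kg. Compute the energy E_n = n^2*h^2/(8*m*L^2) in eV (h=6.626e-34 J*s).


E = n^2 * h^2 / (8 * m * L^2)
= 3^2 * (6.626e-34)^2 / (8 * 9.109e-31 * (5.46e-9)^2)
= 9 * 4.3904e-67 / (8 * 9.109e-31 * 2.9812e-17)
= 1.8189e-20 J
= 0.1135 eV

0.1135


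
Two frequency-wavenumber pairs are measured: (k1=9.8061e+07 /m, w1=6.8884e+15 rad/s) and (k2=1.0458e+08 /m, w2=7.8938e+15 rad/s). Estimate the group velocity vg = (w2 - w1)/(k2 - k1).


vg = (w2 - w1) / (k2 - k1)
= (7.8938e+15 - 6.8884e+15) / (1.0458e+08 - 9.8061e+07)
= 1.0054e+15 / 6.5190e+06
= 1.5423e+08 m/s

1.5423e+08


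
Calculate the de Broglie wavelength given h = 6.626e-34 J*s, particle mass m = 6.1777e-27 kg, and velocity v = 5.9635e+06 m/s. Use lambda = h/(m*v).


lambda = h / (m * v)
= 6.626e-34 / (6.1777e-27 * 5.9635e+06)
= 6.626e-34 / 3.6841e-20
= 1.7986e-14 m

1.7986e-14


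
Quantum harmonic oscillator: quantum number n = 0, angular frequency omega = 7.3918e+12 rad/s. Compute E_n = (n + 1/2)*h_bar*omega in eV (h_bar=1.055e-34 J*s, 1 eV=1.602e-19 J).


E = (n + 1/2) * h_bar * omega
= (0 + 0.5) * 1.055e-34 * 7.3918e+12
= 0.5 * 7.7983e-22
= 3.8992e-22 J
= 0.0024 eV

0.0024


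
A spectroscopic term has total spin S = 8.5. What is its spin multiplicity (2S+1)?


Spin multiplicity = 2S + 1
= 2 * 8.5 + 1
= 17.0 + 1
= 18

18


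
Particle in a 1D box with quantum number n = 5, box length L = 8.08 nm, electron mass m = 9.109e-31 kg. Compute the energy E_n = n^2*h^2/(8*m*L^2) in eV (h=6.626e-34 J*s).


E = n^2 * h^2 / (8 * m * L^2)
= 5^2 * (6.626e-34)^2 / (8 * 9.109e-31 * (8.08e-9)^2)
= 25 * 4.3904e-67 / (8 * 9.109e-31 * 6.5286e-17)
= 2.3071e-20 J
= 0.144 eV

0.144


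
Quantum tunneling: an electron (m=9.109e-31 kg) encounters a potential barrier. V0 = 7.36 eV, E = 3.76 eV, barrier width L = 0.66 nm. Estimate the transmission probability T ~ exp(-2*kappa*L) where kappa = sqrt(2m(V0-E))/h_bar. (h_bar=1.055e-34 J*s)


V0 - E = 3.6 eV = 5.7672e-19 J
kappa = sqrt(2 * m * (V0-E)) / h_bar
= sqrt(2 * 9.109e-31 * 5.7672e-19) / 1.055e-34
= 9.7158e+09 /m
2*kappa*L = 2 * 9.7158e+09 * 0.66e-9
= 12.8249
T = exp(-12.8249) = 2.692851e-06

2.692851e-06
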